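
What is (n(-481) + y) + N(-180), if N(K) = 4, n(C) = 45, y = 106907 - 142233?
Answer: -35277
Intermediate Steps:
y = -35326
(n(-481) + y) + N(-180) = (45 - 35326) + 4 = -35281 + 4 = -35277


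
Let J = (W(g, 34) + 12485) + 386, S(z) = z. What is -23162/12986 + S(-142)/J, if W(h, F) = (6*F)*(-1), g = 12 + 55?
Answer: -147618533/82246831 ≈ -1.7948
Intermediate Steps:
g = 67
W(h, F) = -6*F
J = 12667 (J = (-6*34 + 12485) + 386 = (-204 + 12485) + 386 = 12281 + 386 = 12667)
-23162/12986 + S(-142)/J = -23162/12986 - 142/12667 = -23162*1/12986 - 142*1/12667 = -11581/6493 - 142/12667 = -147618533/82246831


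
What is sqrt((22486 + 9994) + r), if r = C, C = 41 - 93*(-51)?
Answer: 4*sqrt(2329) ≈ 193.04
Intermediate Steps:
C = 4784 (C = 41 + 4743 = 4784)
r = 4784
sqrt((22486 + 9994) + r) = sqrt((22486 + 9994) + 4784) = sqrt(32480 + 4784) = sqrt(37264) = 4*sqrt(2329)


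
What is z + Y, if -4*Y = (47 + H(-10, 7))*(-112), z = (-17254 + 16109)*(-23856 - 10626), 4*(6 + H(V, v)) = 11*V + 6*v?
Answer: 39482562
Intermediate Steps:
H(V, v) = -6 + 3*v/2 + 11*V/4 (H(V, v) = -6 + (11*V + 6*v)/4 = -6 + (6*v + 11*V)/4 = -6 + (3*v/2 + 11*V/4) = -6 + 3*v/2 + 11*V/4)
z = 39481890 (z = -1145*(-34482) = 39481890)
Y = 672 (Y = -(47 + (-6 + (3/2)*7 + (11/4)*(-10)))*(-112)/4 = -(47 + (-6 + 21/2 - 55/2))*(-112)/4 = -(47 - 23)*(-112)/4 = -6*(-112) = -¼*(-2688) = 672)
z + Y = 39481890 + 672 = 39482562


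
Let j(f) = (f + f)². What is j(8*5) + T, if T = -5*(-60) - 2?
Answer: 6698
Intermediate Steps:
j(f) = 4*f² (j(f) = (2*f)² = 4*f²)
T = 298 (T = 300 - 2 = 298)
j(8*5) + T = 4*(8*5)² + 298 = 4*40² + 298 = 4*1600 + 298 = 6400 + 298 = 6698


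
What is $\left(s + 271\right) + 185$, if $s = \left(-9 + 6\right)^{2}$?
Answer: $465$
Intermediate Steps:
$s = 9$ ($s = \left(-3\right)^{2} = 9$)
$\left(s + 271\right) + 185 = \left(9 + 271\right) + 185 = 280 + 185 = 465$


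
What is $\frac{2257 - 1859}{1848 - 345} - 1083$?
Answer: $- \frac{1627351}{1503} \approx -1082.7$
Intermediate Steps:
$\frac{2257 - 1859}{1848 - 345} - 1083 = \frac{398}{1503} - 1083 = - \frac{1627351}{1503}$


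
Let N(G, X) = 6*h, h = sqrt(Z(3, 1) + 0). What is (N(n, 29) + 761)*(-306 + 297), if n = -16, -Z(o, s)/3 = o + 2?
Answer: -6849 - 54*I*sqrt(15) ≈ -6849.0 - 209.14*I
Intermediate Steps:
Z(o, s) = -6 - 3*o (Z(o, s) = -3*(o + 2) = -3*(2 + o) = -6 - 3*o)
h = I*sqrt(15) (h = sqrt((-6 - 3*3) + 0) = sqrt((-6 - 9) + 0) = sqrt(-15 + 0) = sqrt(-15) = I*sqrt(15) ≈ 3.873*I)
N(G, X) = 6*I*sqrt(15) (N(G, X) = 6*(I*sqrt(15)) = 6*I*sqrt(15))
(N(n, 29) + 761)*(-306 + 297) = (6*I*sqrt(15) + 761)*(-306 + 297) = (761 + 6*I*sqrt(15))*(-9) = -6849 - 54*I*sqrt(15)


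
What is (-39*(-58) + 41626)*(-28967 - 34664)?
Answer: -2792637328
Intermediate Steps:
(-39*(-58) + 41626)*(-28967 - 34664) = (2262 + 41626)*(-63631) = 43888*(-63631) = -2792637328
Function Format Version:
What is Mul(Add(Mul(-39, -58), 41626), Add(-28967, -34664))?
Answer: -2792637328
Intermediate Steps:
Mul(Add(Mul(-39, -58), 41626), Add(-28967, -34664)) = Mul(Add(2262, 41626), -63631) = Mul(43888, -63631) = -2792637328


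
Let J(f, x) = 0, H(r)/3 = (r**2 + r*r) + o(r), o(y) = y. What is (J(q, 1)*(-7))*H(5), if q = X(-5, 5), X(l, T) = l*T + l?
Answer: 0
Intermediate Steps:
X(l, T) = l + T*l (X(l, T) = T*l + l = l + T*l)
q = -30 (q = -5*(1 + 5) = -5*6 = -30)
H(r) = 3*r + 6*r**2 (H(r) = 3*((r**2 + r*r) + r) = 3*((r**2 + r**2) + r) = 3*(2*r**2 + r) = 3*(r + 2*r**2) = 3*r + 6*r**2)
(J(q, 1)*(-7))*H(5) = (0*(-7))*(3*5*(1 + 2*5)) = 0*(3*5*(1 + 10)) = 0*(3*5*11) = 0*165 = 0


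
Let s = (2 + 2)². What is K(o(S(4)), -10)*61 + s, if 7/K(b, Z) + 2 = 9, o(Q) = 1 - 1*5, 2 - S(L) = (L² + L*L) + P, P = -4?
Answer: 77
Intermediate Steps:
S(L) = 6 - 2*L² (S(L) = 2 - ((L² + L*L) - 4) = 2 - ((L² + L²) - 4) = 2 - (2*L² - 4) = 2 - (-4 + 2*L²) = 2 + (4 - 2*L²) = 6 - 2*L²)
o(Q) = -4 (o(Q) = 1 - 5 = -4)
K(b, Z) = 1 (K(b, Z) = 7/(-2 + 9) = 7/7 = 7*(⅐) = 1)
s = 16 (s = 4² = 16)
K(o(S(4)), -10)*61 + s = 1*61 + 16 = 61 + 16 = 77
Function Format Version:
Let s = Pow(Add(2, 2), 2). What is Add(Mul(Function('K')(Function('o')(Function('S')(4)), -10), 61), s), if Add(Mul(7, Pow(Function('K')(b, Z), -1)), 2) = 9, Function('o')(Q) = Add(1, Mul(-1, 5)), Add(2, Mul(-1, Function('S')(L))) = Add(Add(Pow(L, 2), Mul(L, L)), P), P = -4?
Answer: 77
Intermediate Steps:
Function('S')(L) = Add(6, Mul(-2, Pow(L, 2))) (Function('S')(L) = Add(2, Mul(-1, Add(Add(Pow(L, 2), Mul(L, L)), -4))) = Add(2, Mul(-1, Add(Add(Pow(L, 2), Pow(L, 2)), -4))) = Add(2, Mul(-1, Add(Mul(2, Pow(L, 2)), -4))) = Add(2, Mul(-1, Add(-4, Mul(2, Pow(L, 2))))) = Add(2, Add(4, Mul(-2, Pow(L, 2)))) = Add(6, Mul(-2, Pow(L, 2))))
Function('o')(Q) = -4 (Function('o')(Q) = Add(1, -5) = -4)
Function('K')(b, Z) = 1 (Function('K')(b, Z) = Mul(7, Pow(Add(-2, 9), -1)) = Mul(7, Pow(7, -1)) = Mul(7, Rational(1, 7)) = 1)
s = 16 (s = Pow(4, 2) = 16)
Add(Mul(Function('K')(Function('o')(Function('S')(4)), -10), 61), s) = Add(Mul(1, 61), 16) = Add(61, 16) = 77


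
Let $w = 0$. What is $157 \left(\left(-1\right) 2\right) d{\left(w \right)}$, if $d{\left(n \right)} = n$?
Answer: $0$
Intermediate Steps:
$157 \left(\left(-1\right) 2\right) d{\left(w \right)} = 157 \left(\left(-1\right) 2\right) 0 = 157 \left(-2\right) 0 = \left(-314\right) 0 = 0$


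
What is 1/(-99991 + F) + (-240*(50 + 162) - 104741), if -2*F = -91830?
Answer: -8415361197/54076 ≈ -1.5562e+5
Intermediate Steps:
F = 45915 (F = -1/2*(-91830) = 45915)
1/(-99991 + F) + (-240*(50 + 162) - 104741) = 1/(-99991 + 45915) + (-240*(50 + 162) - 104741) = 1/(-54076) + (-240*212 - 104741) = -1/54076 + (-50880 - 104741) = -1/54076 - 155621 = -8415361197/54076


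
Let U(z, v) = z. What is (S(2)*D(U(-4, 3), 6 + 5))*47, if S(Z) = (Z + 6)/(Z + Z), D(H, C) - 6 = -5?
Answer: 94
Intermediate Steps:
D(H, C) = 1 (D(H, C) = 6 - 5 = 1)
S(Z) = (6 + Z)/(2*Z) (S(Z) = (6 + Z)/((2*Z)) = (6 + Z)*(1/(2*Z)) = (6 + Z)/(2*Z))
(S(2)*D(U(-4, 3), 6 + 5))*47 = (((½)*(6 + 2)/2)*1)*47 = (((½)*(½)*8)*1)*47 = (2*1)*47 = 2*47 = 94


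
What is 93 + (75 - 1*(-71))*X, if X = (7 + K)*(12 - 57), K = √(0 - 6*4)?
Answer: -45897 - 13140*I*√6 ≈ -45897.0 - 32186.0*I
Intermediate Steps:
K = 2*I*√6 (K = √(0 - 24) = √(-24) = 2*I*√6 ≈ 4.899*I)
X = -315 - 90*I*√6 (X = (7 + 2*I*√6)*(12 - 57) = (7 + 2*I*√6)*(-45) = -315 - 90*I*√6 ≈ -315.0 - 220.45*I)
93 + (75 - 1*(-71))*X = 93 + (75 - 1*(-71))*(-315 - 90*I*√6) = 93 + (75 + 71)*(-315 - 90*I*√6) = 93 + 146*(-315 - 90*I*√6) = 93 + (-45990 - 13140*I*√6) = -45897 - 13140*I*√6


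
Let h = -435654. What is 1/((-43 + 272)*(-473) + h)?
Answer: -1/543971 ≈ -1.8383e-6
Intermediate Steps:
1/((-43 + 272)*(-473) + h) = 1/((-43 + 272)*(-473) - 435654) = 1/(229*(-473) - 435654) = 1/(-108317 - 435654) = 1/(-543971) = -1/543971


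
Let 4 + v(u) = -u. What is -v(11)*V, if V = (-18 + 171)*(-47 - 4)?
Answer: -117045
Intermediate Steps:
v(u) = -4 - u
V = -7803 (V = 153*(-51) = -7803)
-v(11)*V = -(-4 - 1*11)*(-7803) = -(-4 - 11)*(-7803) = -(-15)*(-7803) = -1*117045 = -117045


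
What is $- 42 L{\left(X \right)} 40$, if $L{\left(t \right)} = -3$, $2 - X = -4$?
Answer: $5040$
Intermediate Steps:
$X = 6$ ($X = 2 - -4 = 2 + 4 = 6$)
$- 42 L{\left(X \right)} 40 = \left(-42\right) \left(-3\right) 40 = 126 \cdot 40 = 5040$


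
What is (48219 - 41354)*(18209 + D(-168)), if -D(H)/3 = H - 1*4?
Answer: 128547125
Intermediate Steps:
D(H) = 12 - 3*H (D(H) = -3*(H - 1*4) = -3*(H - 4) = -3*(-4 + H) = 12 - 3*H)
(48219 - 41354)*(18209 + D(-168)) = (48219 - 41354)*(18209 + (12 - 3*(-168))) = 6865*(18209 + (12 + 504)) = 6865*(18209 + 516) = 6865*18725 = 128547125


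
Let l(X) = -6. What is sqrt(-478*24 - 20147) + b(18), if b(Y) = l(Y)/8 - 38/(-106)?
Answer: -83/212 + I*sqrt(31619) ≈ -0.39151 + 177.82*I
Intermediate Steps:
b(Y) = -83/212 (b(Y) = -6/8 - 38/(-106) = -6*1/8 - 38*(-1/106) = -3/4 + 19/53 = -83/212)
sqrt(-478*24 - 20147) + b(18) = sqrt(-478*24 - 20147) - 83/212 = sqrt(-11472 - 20147) - 83/212 = sqrt(-31619) - 83/212 = I*sqrt(31619) - 83/212 = -83/212 + I*sqrt(31619)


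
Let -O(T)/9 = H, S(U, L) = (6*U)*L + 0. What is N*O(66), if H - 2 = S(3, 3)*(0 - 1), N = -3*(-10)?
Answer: 14040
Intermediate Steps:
S(U, L) = 6*L*U (S(U, L) = 6*L*U + 0 = 6*L*U)
N = 30
H = -52 (H = 2 + (6*3*3)*(0 - 1) = 2 + 54*(-1) = 2 - 54 = -52)
O(T) = 468 (O(T) = -9*(-52) = 468)
N*O(66) = 30*468 = 14040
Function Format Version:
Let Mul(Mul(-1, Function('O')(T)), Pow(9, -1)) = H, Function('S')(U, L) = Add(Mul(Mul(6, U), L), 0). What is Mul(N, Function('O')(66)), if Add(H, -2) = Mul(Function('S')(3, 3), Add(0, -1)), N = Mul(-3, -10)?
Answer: 14040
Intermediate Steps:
Function('S')(U, L) = Mul(6, L, U) (Function('S')(U, L) = Add(Mul(6, L, U), 0) = Mul(6, L, U))
N = 30
H = -52 (H = Add(2, Mul(Mul(6, 3, 3), Add(0, -1))) = Add(2, Mul(54, -1)) = Add(2, -54) = -52)
Function('O')(T) = 468 (Function('O')(T) = Mul(-9, -52) = 468)
Mul(N, Function('O')(66)) = Mul(30, 468) = 14040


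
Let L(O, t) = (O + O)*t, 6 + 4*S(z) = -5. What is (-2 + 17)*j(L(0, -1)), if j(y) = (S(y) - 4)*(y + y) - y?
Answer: 0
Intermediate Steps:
S(z) = -11/4 (S(z) = -3/2 + (¼)*(-5) = -3/2 - 5/4 = -11/4)
L(O, t) = 2*O*t (L(O, t) = (2*O)*t = 2*O*t)
j(y) = -29*y/2 (j(y) = (-11/4 - 4)*(y + y) - y = -27*y/2 - y = -29*y/2)
(-2 + 17)*j(L(0, -1)) = (-2 + 17)*(-29*0*(-1)) = 15*(-29/2*0) = 15*0 = 0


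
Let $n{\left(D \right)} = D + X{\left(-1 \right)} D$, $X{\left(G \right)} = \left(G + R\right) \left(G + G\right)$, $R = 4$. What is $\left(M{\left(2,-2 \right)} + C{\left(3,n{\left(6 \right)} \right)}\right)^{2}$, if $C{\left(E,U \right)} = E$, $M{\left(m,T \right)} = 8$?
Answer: $121$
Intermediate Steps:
$X{\left(G \right)} = 2 G \left(4 + G\right)$ ($X{\left(G \right)} = \left(G + 4\right) \left(G + G\right) = \left(4 + G\right) 2 G = 2 G \left(4 + G\right)$)
$n{\left(D \right)} = - 5 D$ ($n{\left(D \right)} = D + 2 \left(-1\right) \left(4 - 1\right) D = D + 2 \left(-1\right) 3 D = D - 6 D = - 5 D$)
$\left(M{\left(2,-2 \right)} + C{\left(3,n{\left(6 \right)} \right)}\right)^{2} = \left(8 + 3\right)^{2} = 11^{2} = 121$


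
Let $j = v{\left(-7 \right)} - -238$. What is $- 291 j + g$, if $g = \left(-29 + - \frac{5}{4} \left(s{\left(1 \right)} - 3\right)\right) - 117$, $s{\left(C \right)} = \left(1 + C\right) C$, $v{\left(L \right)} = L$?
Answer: $- \frac{269463}{4} \approx -67366.0$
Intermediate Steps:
$s{\left(C \right)} = C \left(1 + C\right)$
$j = 231$ ($j = -7 - -238 = -7 + 238 = 231$)
$g = - \frac{579}{4}$ ($g = \left(-29 + - \frac{5}{4} \left(1 \left(1 + 1\right) - 3\right)\right) - 117 = \left(-29 + \left(-5\right) \frac{1}{4} \left(1 \cdot 2 - 3\right)\right) - 117 = \left(-29 - \frac{5 \left(2 - 3\right)}{4}\right) - 117 = \left(-29 - - \frac{5}{4}\right) - 117 = \left(-29 + \frac{5}{4}\right) - 117 = - \frac{111}{4} - 117 = - \frac{579}{4} \approx -144.75$)
$- 291 j + g = \left(-291\right) 231 - \frac{579}{4} = -67221 - \frac{579}{4} = - \frac{269463}{4}$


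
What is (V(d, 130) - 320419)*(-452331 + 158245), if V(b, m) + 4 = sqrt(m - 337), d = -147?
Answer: 94231918378 - 882258*I*sqrt(23) ≈ 9.4232e+10 - 4.2312e+6*I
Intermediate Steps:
V(b, m) = -4 + sqrt(-337 + m) (V(b, m) = -4 + sqrt(m - 337) = -4 + sqrt(-337 + m))
(V(d, 130) - 320419)*(-452331 + 158245) = ((-4 + sqrt(-337 + 130)) - 320419)*(-452331 + 158245) = ((-4 + sqrt(-207)) - 320419)*(-294086) = ((-4 + 3*I*sqrt(23)) - 320419)*(-294086) = (-320423 + 3*I*sqrt(23))*(-294086) = 94231918378 - 882258*I*sqrt(23)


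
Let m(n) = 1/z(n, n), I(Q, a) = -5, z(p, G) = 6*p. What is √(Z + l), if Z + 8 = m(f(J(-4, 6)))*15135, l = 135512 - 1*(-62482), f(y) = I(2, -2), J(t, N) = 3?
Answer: √789926/2 ≈ 444.39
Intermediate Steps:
f(y) = -5
m(n) = 1/(6*n)
l = 197994 (l = 135512 + 62482 = 197994)
Z = -1025/2 (Z = -8 + ((⅙)/(-5))*15135 = -8 + ((⅙)*(-⅕))*15135 = -8 - 1/30*15135 = -8 - 1009/2 = -1025/2 ≈ -512.50)
√(Z + l) = √(-1025/2 + 197994) = √(394963/2) = √789926/2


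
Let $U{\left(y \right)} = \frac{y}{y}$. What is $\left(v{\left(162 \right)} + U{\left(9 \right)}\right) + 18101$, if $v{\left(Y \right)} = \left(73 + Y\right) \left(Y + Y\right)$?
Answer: $94242$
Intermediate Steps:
$v{\left(Y \right)} = 2 Y \left(73 + Y\right)$ ($v{\left(Y \right)} = \left(73 + Y\right) 2 Y = 2 Y \left(73 + Y\right)$)
$U{\left(y \right)} = 1$
$\left(v{\left(162 \right)} + U{\left(9 \right)}\right) + 18101 = \left(2 \cdot 162 \left(73 + 162\right) + 1\right) + 18101 = \left(2 \cdot 162 \cdot 235 + 1\right) + 18101 = \left(76140 + 1\right) + 18101 = 76141 + 18101 = 94242$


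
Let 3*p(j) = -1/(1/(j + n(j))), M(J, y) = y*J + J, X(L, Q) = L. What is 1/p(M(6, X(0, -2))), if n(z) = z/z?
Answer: -3/7 ≈ -0.42857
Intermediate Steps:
n(z) = 1
M(J, y) = J + J*y (M(J, y) = J*y + J = J + J*y)
p(j) = -1/3 - j/3 (p(j) = (-1/(1/(j + 1)))/3 = (-1/(1/(1 + j)))/3 = (-(1 + j))/3 = (-1 - j)/3 = -1/3 - j/3)
1/p(M(6, X(0, -2))) = 1/(-1/3 - 2*(1 + 0)) = 1/(-1/3 - 2) = 1/(-7/3) = -3/7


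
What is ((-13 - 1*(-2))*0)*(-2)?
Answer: 0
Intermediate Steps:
((-13 - 1*(-2))*0)*(-2) = ((-13 + 2)*0)*(-2) = -11*0*(-2) = 0*(-2) = 0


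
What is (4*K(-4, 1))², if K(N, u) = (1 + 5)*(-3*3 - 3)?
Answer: 82944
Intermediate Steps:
K(N, u) = -72 (K(N, u) = 6*(-9 - 3) = 6*(-12) = -72)
(4*K(-4, 1))² = (4*(-72))² = (-288)² = 82944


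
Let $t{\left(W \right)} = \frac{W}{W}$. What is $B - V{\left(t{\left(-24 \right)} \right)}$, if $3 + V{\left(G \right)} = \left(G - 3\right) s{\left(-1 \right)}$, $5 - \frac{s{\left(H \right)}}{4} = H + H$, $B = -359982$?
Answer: $-359923$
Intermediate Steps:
$s{\left(H \right)} = 20 - 8 H$ ($s{\left(H \right)} = 20 - 4 \left(H + H\right) = 20 - 4 \cdot 2 H = 20 - 8 H$)
$t{\left(W \right)} = 1$
$V{\left(G \right)} = -87 + 28 G$ ($V{\left(G \right)} = -3 + \left(G - 3\right) \left(20 - -8\right) = -3 + \left(-3 + G\right) \left(20 + 8\right) = -3 + \left(-3 + G\right) 28 = -3 + \left(-84 + 28 G\right) = -87 + 28 G$)
$B - V{\left(t{\left(-24 \right)} \right)} = -359982 - \left(-87 + 28 \cdot 1\right) = -359982 - \left(-87 + 28\right) = -359982 - -59 = -359982 + 59 = -359923$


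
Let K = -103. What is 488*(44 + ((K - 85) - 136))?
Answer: -136640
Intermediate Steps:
488*(44 + ((K - 85) - 136)) = 488*(44 + ((-103 - 85) - 136)) = 488*(44 + (-188 - 136)) = 488*(44 - 324) = 488*(-280) = -136640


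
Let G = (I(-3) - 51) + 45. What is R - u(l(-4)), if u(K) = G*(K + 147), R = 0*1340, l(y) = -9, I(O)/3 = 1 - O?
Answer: -828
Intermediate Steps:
I(O) = 3 - 3*O (I(O) = 3*(1 - O) = 3 - 3*O)
R = 0
G = 6 (G = ((3 - 3*(-3)) - 51) + 45 = ((3 + 9) - 51) + 45 = (12 - 51) + 45 = -39 + 45 = 6)
u(K) = 882 + 6*K (u(K) = 6*(K + 147) = 6*(147 + K) = 882 + 6*K)
R - u(l(-4)) = 0 - (882 + 6*(-9)) = 0 - (882 - 54) = 0 - 1*828 = 0 - 828 = -828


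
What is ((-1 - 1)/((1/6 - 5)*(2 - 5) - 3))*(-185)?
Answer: 740/23 ≈ 32.174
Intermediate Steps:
((-1 - 1)/((1/6 - 5)*(2 - 5) - 3))*(-185) = -2/((⅙ - 5)*(-3) - 3)*(-185) = -2/(-29/6*(-3) - 3)*(-185) = -2/(29/2 - 3)*(-185) = -2/23/2*(-185) = -2*2/23*(-185) = -4/23*(-185) = 740/23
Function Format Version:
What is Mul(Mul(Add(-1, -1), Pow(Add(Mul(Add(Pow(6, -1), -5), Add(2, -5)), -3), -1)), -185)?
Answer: Rational(740, 23) ≈ 32.174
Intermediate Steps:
Mul(Mul(Add(-1, -1), Pow(Add(Mul(Add(Pow(6, -1), -5), Add(2, -5)), -3), -1)), -185) = Mul(Mul(-2, Pow(Add(Mul(Add(Rational(1, 6), -5), -3), -3), -1)), -185) = Mul(Mul(-2, Pow(Add(Mul(Rational(-29, 6), -3), -3), -1)), -185) = Mul(Mul(-2, Pow(Add(Rational(29, 2), -3), -1)), -185) = Mul(Mul(-2, Pow(Rational(23, 2), -1)), -185) = Mul(Mul(-2, Rational(2, 23)), -185) = Mul(Rational(-4, 23), -185) = Rational(740, 23)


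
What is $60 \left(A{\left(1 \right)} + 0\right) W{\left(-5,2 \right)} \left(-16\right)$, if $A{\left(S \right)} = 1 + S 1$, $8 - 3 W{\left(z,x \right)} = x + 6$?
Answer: $0$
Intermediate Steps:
$W{\left(z,x \right)} = \frac{2}{3} - \frac{x}{3}$ ($W{\left(z,x \right)} = \frac{8}{3} - \frac{x + 6}{3} = \frac{8}{3} - \frac{6 + x}{3} = \frac{8}{3} - \left(2 + \frac{x}{3}\right) = \frac{2}{3} - \frac{x}{3}$)
$A{\left(S \right)} = 1 + S$
$60 \left(A{\left(1 \right)} + 0\right) W{\left(-5,2 \right)} \left(-16\right) = 60 \left(\left(1 + 1\right) + 0\right) \left(\frac{2}{3} - \frac{2}{3}\right) \left(-16\right) = 60 \left(2 + 0\right) \left(\frac{2}{3} - \frac{2}{3}\right) \left(-16\right) = 60 \cdot 2 \cdot 0 \left(-16\right) = 60 \cdot 0 \left(-16\right) = 0 \left(-16\right) = 0$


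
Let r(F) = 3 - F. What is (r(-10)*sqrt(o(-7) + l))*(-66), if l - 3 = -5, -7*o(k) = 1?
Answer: -858*I*sqrt(105)/7 ≈ -1256.0*I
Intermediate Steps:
o(k) = -1/7 (o(k) = -1/7*1 = -1/7)
l = -2 (l = 3 - 5 = -2)
(r(-10)*sqrt(o(-7) + l))*(-66) = ((3 - 1*(-10))*sqrt(-1/7 - 2))*(-66) = ((3 + 10)*sqrt(-15/7))*(-66) = (13*(I*sqrt(105)/7))*(-66) = (13*I*sqrt(105)/7)*(-66) = -858*I*sqrt(105)/7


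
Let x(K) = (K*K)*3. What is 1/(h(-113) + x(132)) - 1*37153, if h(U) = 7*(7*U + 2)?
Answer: -1736865596/46749 ≈ -37153.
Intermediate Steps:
h(U) = 14 + 49*U (h(U) = 7*(2 + 7*U) = 14 + 49*U)
x(K) = 3*K² (x(K) = K²*3 = 3*K²)
1/(h(-113) + x(132)) - 1*37153 = 1/((14 + 49*(-113)) + 3*132²) - 1*37153 = 1/((14 - 5537) + 3*17424) - 37153 = 1/(-5523 + 52272) - 37153 = 1/46749 - 37153 = -1736865596/46749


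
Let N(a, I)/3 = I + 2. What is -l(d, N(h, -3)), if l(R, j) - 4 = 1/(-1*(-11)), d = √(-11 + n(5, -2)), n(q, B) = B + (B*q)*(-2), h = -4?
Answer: -45/11 ≈ -4.0909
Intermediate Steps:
n(q, B) = B - 2*B*q
N(a, I) = 6 + 3*I (N(a, I) = 3*(I + 2) = 3*(2 + I) = 6 + 3*I)
d = √7 (d = √(-11 - 2*(1 - 2*5)) = √(-11 - 2*(1 - 10)) = √(-11 - 2*(-9)) = √(-11 + 18) = √7 ≈ 2.6458)
l(R, j) = 45/11 (l(R, j) = 4 + 1/(-1*(-11)) = 4 + 1/11 = 45/11)
-l(d, N(h, -3)) = -1*45/11 = -45/11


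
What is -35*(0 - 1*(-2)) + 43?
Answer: -27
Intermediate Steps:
-35*(0 - 1*(-2)) + 43 = -35*(0 + 2) + 43 = -35*2 + 43 = -70 + 43 = -27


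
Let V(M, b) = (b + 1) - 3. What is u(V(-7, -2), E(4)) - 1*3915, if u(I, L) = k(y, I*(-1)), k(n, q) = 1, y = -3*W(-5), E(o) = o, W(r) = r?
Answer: -3914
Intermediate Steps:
y = 15 (y = -3*(-5) = 15)
V(M, b) = -2 + b (V(M, b) = (1 + b) - 3 = -2 + b)
u(I, L) = 1
u(V(-7, -2), E(4)) - 1*3915 = 1 - 1*3915 = 1 - 3915 = -3914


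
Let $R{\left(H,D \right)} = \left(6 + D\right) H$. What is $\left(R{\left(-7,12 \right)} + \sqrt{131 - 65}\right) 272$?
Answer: $-34272 + 272 \sqrt{66} \approx -32062.0$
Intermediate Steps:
$R{\left(H,D \right)} = H \left(6 + D\right)$
$\left(R{\left(-7,12 \right)} + \sqrt{131 - 65}\right) 272 = \left(- 7 \left(6 + 12\right) + \sqrt{131 - 65}\right) 272 = \left(\left(-7\right) 18 + \sqrt{66}\right) 272 = \left(-126 + \sqrt{66}\right) 272 = -34272 + 272 \sqrt{66}$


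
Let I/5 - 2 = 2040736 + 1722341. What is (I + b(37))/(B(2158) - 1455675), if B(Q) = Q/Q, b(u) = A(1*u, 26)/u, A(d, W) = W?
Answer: -696169641/53859938 ≈ -12.926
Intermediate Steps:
b(u) = 26/u
I = 18815395 (I = 10 + 5*(2040736 + 1722341) = 10 + 5*3763077 = 10 + 18815385 = 18815395)
B(Q) = 1
(I + b(37))/(B(2158) - 1455675) = (18815395 + 26/37)/(1 - 1455675) = (18815395 + 26*(1/37))/(-1455674) = (18815395 + 26/37)*(-1/1455674) = (696169641/37)*(-1/1455674) = -696169641/53859938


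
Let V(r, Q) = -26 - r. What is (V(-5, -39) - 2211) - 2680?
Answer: -4912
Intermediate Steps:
(V(-5, -39) - 2211) - 2680 = ((-26 - 1*(-5)) - 2211) - 2680 = ((-26 + 5) - 2211) - 2680 = (-21 - 2211) - 2680 = -2232 - 2680 = -4912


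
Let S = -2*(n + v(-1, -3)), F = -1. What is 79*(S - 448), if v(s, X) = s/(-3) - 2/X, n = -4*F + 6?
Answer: -37130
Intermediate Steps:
n = 10 (n = -4*(-1) + 6 = 4 + 6 = 10)
v(s, X) = -2/X - s/3 (v(s, X) = s*(-⅓) - 2/X = -s/3 - 2/X = -2/X - s/3)
S = -22 (S = -2*(10 + (-2/(-3) - ⅓*(-1))) = -2*(10 + (-2*(-⅓) + ⅓)) = -2*(10 + (⅔ + ⅓)) = -2*(10 + 1) = -2*11 = -22)
79*(S - 448) = 79*(-22 - 448) = 79*(-470) = -37130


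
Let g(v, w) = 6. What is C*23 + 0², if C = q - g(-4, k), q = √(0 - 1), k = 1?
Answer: -138 + 23*I ≈ -138.0 + 23.0*I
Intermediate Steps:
q = I (q = √(-1) = I ≈ 1.0*I)
C = -6 + I (C = I - 1*6 = I - 6 = -6 + I ≈ -6.0 + 1.0*I)
C*23 + 0² = (-6 + I)*23 + 0² = (-138 + 23*I) + 0 = -138 + 23*I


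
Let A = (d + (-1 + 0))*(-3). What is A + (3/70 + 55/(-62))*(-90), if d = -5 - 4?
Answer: 22998/217 ≈ 105.98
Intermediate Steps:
d = -9
A = 30 (A = (-9 + (-1 + 0))*(-3) = (-9 - 1)*(-3) = -10*(-3) = 30)
A + (3/70 + 55/(-62))*(-90) = 30 + (3/70 + 55/(-62))*(-90) = 30 + (3*(1/70) + 55*(-1/62))*(-90) = 30 + (3/70 - 55/62)*(-90) = 30 - 916/1085*(-90) = 30 + 16488/217 = 22998/217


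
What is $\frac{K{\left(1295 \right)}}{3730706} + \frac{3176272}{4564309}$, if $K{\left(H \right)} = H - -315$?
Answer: $\frac{846934681823}{1216292498011} \approx 0.69633$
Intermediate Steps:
$K{\left(H \right)} = 315 + H$ ($K{\left(H \right)} = H + 315 = 315 + H$)
$\frac{K{\left(1295 \right)}}{3730706} + \frac{3176272}{4564309} = \frac{315 + 1295}{3730706} + \frac{3176272}{4564309} = 1610 \cdot \frac{1}{3730706} + 3176272 \cdot \frac{1}{4564309} = \frac{115}{266479} + \frac{3176272}{4564309} = \frac{846934681823}{1216292498011}$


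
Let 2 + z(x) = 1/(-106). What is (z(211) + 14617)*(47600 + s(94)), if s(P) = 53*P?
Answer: 40729727999/53 ≈ 7.6849e+8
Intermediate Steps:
z(x) = -213/106 (z(x) = -2 + 1/(-106) = -2 - 1/106 = -213/106)
(z(211) + 14617)*(47600 + s(94)) = (-213/106 + 14617)*(47600 + 53*94) = 1549189*(47600 + 4982)/106 = (1549189/106)*52582 = 40729727999/53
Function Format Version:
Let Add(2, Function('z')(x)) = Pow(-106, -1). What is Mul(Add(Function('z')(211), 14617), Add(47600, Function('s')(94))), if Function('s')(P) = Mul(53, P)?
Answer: Rational(40729727999, 53) ≈ 7.6849e+8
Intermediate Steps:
Function('z')(x) = Rational(-213, 106) (Function('z')(x) = Add(-2, Pow(-106, -1)) = Add(-2, Rational(-1, 106)) = Rational(-213, 106))
Mul(Add(Function('z')(211), 14617), Add(47600, Function('s')(94))) = Mul(Add(Rational(-213, 106), 14617), Add(47600, Mul(53, 94))) = Mul(Rational(1549189, 106), Add(47600, 4982)) = Mul(Rational(1549189, 106), 52582) = Rational(40729727999, 53)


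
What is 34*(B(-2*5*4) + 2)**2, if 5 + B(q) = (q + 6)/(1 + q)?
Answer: 234226/1521 ≈ 153.99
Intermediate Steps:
B(q) = -5 + (6 + q)/(1 + q) (B(q) = -5 + (q + 6)/(1 + q) = -5 + (6 + q)/(1 + q))
34*(B(-2*5*4) + 2)**2 = 34*((1 - 4*(-2*5)*4)/(1 - 2*5*4) + 2)**2 = 34*((1 - (-40)*4)/(1 - 10*4) + 2)**2 = 34*((1 - 4*(-40))/(1 - 40) + 2)**2 = 34*((1 + 160)/(-39) + 2)**2 = 34*(-1/39*161 + 2)**2 = 34*(-161/39 + 2)**2 = 34*(-83/39)**2 = 34*(6889/1521) = 234226/1521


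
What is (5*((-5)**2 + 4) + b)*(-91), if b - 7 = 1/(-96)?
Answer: -1327781/96 ≈ -13831.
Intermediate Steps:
b = 671/96 (b = 7 + 1/(-96) = 7 - 1/96 = 671/96 ≈ 6.9896)
(5*((-5)**2 + 4) + b)*(-91) = (5*((-5)**2 + 4) + 671/96)*(-91) = (5*(25 + 4) + 671/96)*(-91) = (5*29 + 671/96)*(-91) = (145 + 671/96)*(-91) = (14591/96)*(-91) = -1327781/96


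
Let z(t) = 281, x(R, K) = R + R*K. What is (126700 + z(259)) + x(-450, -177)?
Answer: 206181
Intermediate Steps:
x(R, K) = R + K*R
(126700 + z(259)) + x(-450, -177) = (126700 + 281) - 450*(1 - 177) = 126981 - 450*(-176) = 126981 + 79200 = 206181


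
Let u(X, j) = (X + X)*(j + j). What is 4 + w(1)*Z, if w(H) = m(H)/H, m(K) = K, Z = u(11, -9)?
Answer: -392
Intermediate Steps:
u(X, j) = 4*X*j (u(X, j) = (2*X)*(2*j) = 4*X*j)
Z = -396 (Z = 4*11*(-9) = -396)
w(H) = 1 (w(H) = H/H = 1)
4 + w(1)*Z = 4 + 1*(-396) = 4 - 396 = -392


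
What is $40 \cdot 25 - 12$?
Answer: $988$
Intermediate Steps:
$40 \cdot 25 - 12 = 1000 + \left(-14 + 2\right) = 1000 - 12 = 988$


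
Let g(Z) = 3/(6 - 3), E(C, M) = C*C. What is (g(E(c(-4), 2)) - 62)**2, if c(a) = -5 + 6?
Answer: 3721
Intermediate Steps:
c(a) = 1
E(C, M) = C**2
g(Z) = 1 (g(Z) = 3/3 = 3*(1/3) = 1)
(g(E(c(-4), 2)) - 62)**2 = (1 - 62)**2 = (-61)**2 = 3721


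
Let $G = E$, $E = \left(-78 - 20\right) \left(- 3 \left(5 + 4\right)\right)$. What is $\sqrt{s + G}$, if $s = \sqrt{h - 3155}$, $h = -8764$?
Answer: $\sqrt{2646 + i \sqrt{11919}} \approx 51.45 + 1.061 i$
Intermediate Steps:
$E = 2646$ ($E = - 98 \left(\left(-3\right) 9\right) = \left(-98\right) \left(-27\right) = 2646$)
$G = 2646$
$s = i \sqrt{11919}$ ($s = \sqrt{-8764 - 3155} = \sqrt{-11919} = i \sqrt{11919} \approx 109.17 i$)
$\sqrt{s + G} = \sqrt{i \sqrt{11919} + 2646} = \sqrt{2646 + i \sqrt{11919}}$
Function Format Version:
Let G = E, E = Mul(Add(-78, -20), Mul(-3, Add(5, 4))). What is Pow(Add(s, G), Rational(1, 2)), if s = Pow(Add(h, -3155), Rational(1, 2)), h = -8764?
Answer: Pow(Add(2646, Mul(I, Pow(11919, Rational(1, 2)))), Rational(1, 2)) ≈ Add(51.450, Mul(1.0610, I))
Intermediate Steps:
E = 2646 (E = Mul(-98, Mul(-3, 9)) = Mul(-98, -27) = 2646)
G = 2646
s = Mul(I, Pow(11919, Rational(1, 2))) (s = Pow(Add(-8764, -3155), Rational(1, 2)) = Pow(-11919, Rational(1, 2)) = Mul(I, Pow(11919, Rational(1, 2))) ≈ Mul(109.17, I))
Pow(Add(s, G), Rational(1, 2)) = Pow(Add(Mul(I, Pow(11919, Rational(1, 2))), 2646), Rational(1, 2)) = Pow(Add(2646, Mul(I, Pow(11919, Rational(1, 2)))), Rational(1, 2))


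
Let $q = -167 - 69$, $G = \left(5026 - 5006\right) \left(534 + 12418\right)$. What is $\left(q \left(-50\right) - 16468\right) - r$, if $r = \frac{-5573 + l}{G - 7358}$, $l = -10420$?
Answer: $- \frac{391611861}{83894} \approx -4667.9$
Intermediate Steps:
$G = 259040$ ($G = 20 \cdot 12952 = 259040$)
$q = -236$ ($q = -167 - 69 = -236$)
$r = - \frac{5331}{83894}$ ($r = \frac{-5573 - 10420}{259040 - 7358} = - \frac{15993}{251682} = \left(-15993\right) \frac{1}{251682} = - \frac{5331}{83894} \approx -0.063545$)
$\left(q \left(-50\right) - 16468\right) - r = \left(\left(-236\right) \left(-50\right) - 16468\right) - - \frac{5331}{83894} = \left(11800 - 16468\right) + \frac{5331}{83894} = -4668 + \frac{5331}{83894} = - \frac{391611861}{83894}$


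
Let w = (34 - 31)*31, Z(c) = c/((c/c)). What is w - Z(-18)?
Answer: 111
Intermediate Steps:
Z(c) = c (Z(c) = c/1 = c*1 = c)
w = 93 (w = 3*31 = 93)
w - Z(-18) = 93 - 1*(-18) = 93 + 18 = 111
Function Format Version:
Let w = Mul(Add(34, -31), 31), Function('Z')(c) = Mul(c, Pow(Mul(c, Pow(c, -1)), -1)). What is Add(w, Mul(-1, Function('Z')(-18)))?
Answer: 111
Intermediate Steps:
Function('Z')(c) = c (Function('Z')(c) = Mul(c, Pow(1, -1)) = Mul(c, 1) = c)
w = 93 (w = Mul(3, 31) = 93)
Add(w, Mul(-1, Function('Z')(-18))) = Add(93, Mul(-1, -18)) = Add(93, 18) = 111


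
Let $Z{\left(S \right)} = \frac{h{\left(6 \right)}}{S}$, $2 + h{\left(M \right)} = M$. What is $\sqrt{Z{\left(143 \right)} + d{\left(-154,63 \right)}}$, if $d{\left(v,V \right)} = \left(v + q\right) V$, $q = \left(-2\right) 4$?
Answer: $\frac{i \sqrt{208701922}}{143} \approx 101.02 i$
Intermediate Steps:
$q = -8$
$h{\left(M \right)} = -2 + M$
$d{\left(v,V \right)} = V \left(-8 + v\right)$ ($d{\left(v,V \right)} = \left(v - 8\right) V = \left(-8 + v\right) V = V \left(-8 + v\right)$)
$Z{\left(S \right)} = \frac{4}{S}$ ($Z{\left(S \right)} = \frac{-2 + 6}{S} = \frac{4}{S}$)
$\sqrt{Z{\left(143 \right)} + d{\left(-154,63 \right)}} = \sqrt{\frac{4}{143} + 63 \left(-8 - 154\right)} = \sqrt{4 \cdot \frac{1}{143} + 63 \left(-162\right)} = \sqrt{\frac{4}{143} - 10206} = \sqrt{- \frac{1459454}{143}} = \frac{i \sqrt{208701922}}{143}$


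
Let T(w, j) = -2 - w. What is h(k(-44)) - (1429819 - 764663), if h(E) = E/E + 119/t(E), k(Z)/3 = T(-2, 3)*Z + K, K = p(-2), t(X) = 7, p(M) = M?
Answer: -665138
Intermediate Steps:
K = -2
k(Z) = -6 (k(Z) = 3*((-2 - 1*(-2))*Z - 2) = 3*((-2 + 2)*Z - 2) = 3*(0*Z - 2) = 3*(0 - 2) = 3*(-2) = -6)
h(E) = 18 (h(E) = E/E + 119/7 = 1 + 119*(⅐) = 1 + 17 = 18)
h(k(-44)) - (1429819 - 764663) = 18 - (1429819 - 764663) = 18 - 1*665156 = 18 - 665156 = -665138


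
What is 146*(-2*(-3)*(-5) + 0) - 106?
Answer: -4486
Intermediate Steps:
146*(-2*(-3)*(-5) + 0) - 106 = 146*(6*(-5) + 0) - 106 = 146*(-30 + 0) - 106 = 146*(-30) - 106 = -4380 - 106 = -4486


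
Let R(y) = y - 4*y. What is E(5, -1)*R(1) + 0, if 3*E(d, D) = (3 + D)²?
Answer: -4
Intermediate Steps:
E(d, D) = (3 + D)²/3
R(y) = -3*y
E(5, -1)*R(1) + 0 = ((3 - 1)²/3)*(-3*1) + 0 = ((⅓)*2²)*(-3) + 0 = ((⅓)*4)*(-3) + 0 = (4/3)*(-3) + 0 = -4 + 0 = -4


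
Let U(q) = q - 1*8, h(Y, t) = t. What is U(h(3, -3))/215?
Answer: -11/215 ≈ -0.051163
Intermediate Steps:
U(q) = -8 + q (U(q) = q - 8 = -8 + q)
U(h(3, -3))/215 = (-8 - 3)/215 = -11*1/215 = -11/215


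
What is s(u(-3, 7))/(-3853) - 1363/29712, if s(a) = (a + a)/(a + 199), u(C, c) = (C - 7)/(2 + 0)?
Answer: -509260423/11104592592 ≈ -0.045860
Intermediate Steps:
u(C, c) = -7/2 + C/2 (u(C, c) = (-7 + C)/2 = (-7 + C)*(½) = -7/2 + C/2)
s(a) = 2*a/(199 + a) (s(a) = (2*a)/(199 + a) = 2*a/(199 + a))
s(u(-3, 7))/(-3853) - 1363/29712 = (2*(-7/2 + (½)*(-3))/(199 + (-7/2 + (½)*(-3))))/(-3853) - 1363/29712 = (2*(-7/2 - 3/2)/(199 + (-7/2 - 3/2)))*(-1/3853) - 1363*1/29712 = (2*(-5)/(199 - 5))*(-1/3853) - 1363/29712 = (2*(-5)/194)*(-1/3853) - 1363/29712 = (2*(-5)*(1/194))*(-1/3853) - 1363/29712 = -5/97*(-1/3853) - 1363/29712 = 5/373741 - 1363/29712 = -509260423/11104592592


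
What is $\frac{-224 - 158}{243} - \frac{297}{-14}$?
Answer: $\frac{66823}{3402} \approx 19.642$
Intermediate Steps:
$\frac{-224 - 158}{243} - \frac{297}{-14} = \left(-382\right) \frac{1}{243} - - \frac{297}{14} = - \frac{382}{243} + \frac{297}{14} = \frac{66823}{3402}$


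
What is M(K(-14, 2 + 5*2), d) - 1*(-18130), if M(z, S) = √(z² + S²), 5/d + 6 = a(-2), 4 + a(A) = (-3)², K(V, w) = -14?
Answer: 18130 + √221 ≈ 18145.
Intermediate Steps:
a(A) = 5 (a(A) = -4 + (-3)² = -4 + 9 = 5)
d = -5 (d = 5/(-6 + 5) = 5/(-1) = 5*(-1) = -5)
M(z, S) = √(S² + z²)
M(K(-14, 2 + 5*2), d) - 1*(-18130) = √((-5)² + (-14)²) - 1*(-18130) = √(25 + 196) + 18130 = √221 + 18130 = 18130 + √221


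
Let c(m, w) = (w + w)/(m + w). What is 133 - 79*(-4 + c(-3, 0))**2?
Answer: -1131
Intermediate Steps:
c(m, w) = 2*w/(m + w) (c(m, w) = (2*w)/(m + w) = 2*w/(m + w))
133 - 79*(-4 + c(-3, 0))**2 = 133 - 79*(-4 + 2*0/(-3 + 0))**2 = 133 - 79*(-4 + 2*0/(-3))**2 = 133 - 79*(-4 + 2*0*(-1/3))**2 = 133 - 79*(-4 + 0)**2 = 133 - 79*(-4)**2 = 133 - 79*16 = 133 - 1264 = -1131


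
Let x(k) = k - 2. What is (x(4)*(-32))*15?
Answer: -960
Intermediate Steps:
x(k) = -2 + k
(x(4)*(-32))*15 = ((-2 + 4)*(-32))*15 = (2*(-32))*15 = -64*15 = -960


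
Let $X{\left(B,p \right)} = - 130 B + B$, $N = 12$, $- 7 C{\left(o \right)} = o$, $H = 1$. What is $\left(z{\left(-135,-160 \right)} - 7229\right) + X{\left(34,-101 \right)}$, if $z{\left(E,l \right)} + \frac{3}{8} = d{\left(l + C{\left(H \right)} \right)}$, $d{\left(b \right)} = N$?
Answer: $- \frac{92827}{8} \approx -11603.0$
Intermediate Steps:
$C{\left(o \right)} = - \frac{o}{7}$
$d{\left(b \right)} = 12$
$X{\left(B,p \right)} = - 129 B$
$z{\left(E,l \right)} = \frac{93}{8}$ ($z{\left(E,l \right)} = - \frac{3}{8} + 12 = \frac{93}{8}$)
$\left(z{\left(-135,-160 \right)} - 7229\right) + X{\left(34,-101 \right)} = \left(\frac{93}{8} - 7229\right) - 4386 = - \frac{57739}{8} - 4386 = - \frac{92827}{8}$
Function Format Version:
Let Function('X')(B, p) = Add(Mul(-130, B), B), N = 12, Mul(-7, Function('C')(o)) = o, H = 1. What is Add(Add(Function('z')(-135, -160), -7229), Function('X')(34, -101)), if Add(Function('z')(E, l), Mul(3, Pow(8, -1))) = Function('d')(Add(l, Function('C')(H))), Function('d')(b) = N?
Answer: Rational(-92827, 8) ≈ -11603.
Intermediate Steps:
Function('C')(o) = Mul(Rational(-1, 7), o)
Function('d')(b) = 12
Function('X')(B, p) = Mul(-129, B)
Function('z')(E, l) = Rational(93, 8) (Function('z')(E, l) = Add(Rational(-3, 8), 12) = Rational(93, 8))
Add(Add(Function('z')(-135, -160), -7229), Function('X')(34, -101)) = Add(Add(Rational(93, 8), -7229), Mul(-129, 34)) = Add(Rational(-57739, 8), -4386) = Rational(-92827, 8)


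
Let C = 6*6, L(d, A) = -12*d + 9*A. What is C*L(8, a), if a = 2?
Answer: -2808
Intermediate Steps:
C = 36
C*L(8, a) = 36*(-12*8 + 9*2) = 36*(-96 + 18) = 36*(-78) = -2808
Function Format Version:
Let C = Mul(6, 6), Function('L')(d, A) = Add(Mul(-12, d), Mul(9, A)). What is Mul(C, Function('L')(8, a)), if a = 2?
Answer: -2808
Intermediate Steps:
C = 36
Mul(C, Function('L')(8, a)) = Mul(36, Add(Mul(-12, 8), Mul(9, 2))) = Mul(36, Add(-96, 18)) = Mul(36, -78) = -2808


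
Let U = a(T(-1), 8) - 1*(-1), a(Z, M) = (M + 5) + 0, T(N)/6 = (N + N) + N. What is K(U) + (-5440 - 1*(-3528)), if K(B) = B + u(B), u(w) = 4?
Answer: -1894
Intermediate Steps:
T(N) = 18*N (T(N) = 6*((N + N) + N) = 6*(2*N + N) = 6*(3*N) = 18*N)
a(Z, M) = 5 + M (a(Z, M) = (5 + M) + 0 = 5 + M)
U = 14 (U = (5 + 8) - 1*(-1) = 13 + 1 = 14)
K(B) = 4 + B (K(B) = B + 4 = 4 + B)
K(U) + (-5440 - 1*(-3528)) = (4 + 14) + (-5440 - 1*(-3528)) = 18 + (-5440 + 3528) = 18 - 1912 = -1894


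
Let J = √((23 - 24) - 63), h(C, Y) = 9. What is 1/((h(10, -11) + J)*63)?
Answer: 1/1015 - 8*I/9135 ≈ 0.00098522 - 0.00087575*I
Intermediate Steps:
J = 8*I (J = √(-1 - 63) = √(-64) = 8*I ≈ 8.0*I)
1/((h(10, -11) + J)*63) = 1/((9 + 8*I)*63) = 1/(567 + 504*I) = (567 - 504*I)/575505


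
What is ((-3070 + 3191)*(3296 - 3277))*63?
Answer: 144837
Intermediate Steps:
((-3070 + 3191)*(3296 - 3277))*63 = (121*19)*63 = 2299*63 = 144837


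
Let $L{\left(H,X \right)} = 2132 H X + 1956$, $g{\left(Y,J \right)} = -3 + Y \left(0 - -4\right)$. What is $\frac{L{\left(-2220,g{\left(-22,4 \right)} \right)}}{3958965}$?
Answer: $\frac{143569532}{1319655} \approx 108.79$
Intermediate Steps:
$g{\left(Y,J \right)} = -3 + 4 Y$ ($g{\left(Y,J \right)} = -3 + Y \left(0 + 4\right) = -3 + Y 4 = -3 + 4 Y$)
$L{\left(H,X \right)} = 1956 + 2132 H X$ ($L{\left(H,X \right)} = 2132 H X + 1956 = 1956 + 2132 H X$)
$\frac{L{\left(-2220,g{\left(-22,4 \right)} \right)}}{3958965} = \frac{1956 + 2132 \left(-2220\right) \left(-3 + 4 \left(-22\right)\right)}{3958965} = \left(1956 + 2132 \left(-2220\right) \left(-3 - 88\right)\right) \frac{1}{3958965} = \left(1956 + 2132 \left(-2220\right) \left(-91\right)\right) \frac{1}{3958965} = \left(1956 + 430706640\right) \frac{1}{3958965} = 430708596 \cdot \frac{1}{3958965} = \frac{143569532}{1319655}$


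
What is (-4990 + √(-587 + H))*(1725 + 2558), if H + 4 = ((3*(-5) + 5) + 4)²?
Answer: -21372170 + 4283*I*√555 ≈ -2.1372e+7 + 1.009e+5*I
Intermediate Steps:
H = 32 (H = -4 + ((3*(-5) + 5) + 4)² = -4 + ((-15 + 5) + 4)² = -4 + (-10 + 4)² = -4 + (-6)² = -4 + 36 = 32)
(-4990 + √(-587 + H))*(1725 + 2558) = (-4990 + √(-587 + 32))*(1725 + 2558) = (-4990 + √(-555))*4283 = (-4990 + I*√555)*4283 = -21372170 + 4283*I*√555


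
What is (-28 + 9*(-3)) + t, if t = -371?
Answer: -426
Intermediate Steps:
(-28 + 9*(-3)) + t = (-28 + 9*(-3)) - 371 = (-28 - 27) - 371 = -55 - 371 = -426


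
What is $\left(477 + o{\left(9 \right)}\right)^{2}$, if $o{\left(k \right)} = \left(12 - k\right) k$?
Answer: $254016$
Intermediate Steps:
$o{\left(k \right)} = k \left(12 - k\right)$
$\left(477 + o{\left(9 \right)}\right)^{2} = \left(477 + 9 \left(12 - 9\right)\right)^{2} = \left(477 + 9 \cdot 3\right)^{2} = \left(477 + 27\right)^{2} = 504^{2} = 254016$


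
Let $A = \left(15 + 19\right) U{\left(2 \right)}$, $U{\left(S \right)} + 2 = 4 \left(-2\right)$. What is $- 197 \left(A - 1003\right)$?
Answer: $264571$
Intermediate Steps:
$U{\left(S \right)} = -10$ ($U{\left(S \right)} = -2 + 4 \left(-2\right) = -2 - 8 = -10$)
$A = -340$ ($A = \left(15 + 19\right) \left(-10\right) = 34 \left(-10\right) = -340$)
$- 197 \left(A - 1003\right) = - 197 \left(-340 - 1003\right) = \left(-197\right) \left(-1343\right) = 264571$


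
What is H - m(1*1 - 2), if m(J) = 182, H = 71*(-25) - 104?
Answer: -2061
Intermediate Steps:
H = -1879 (H = -1775 - 104 = -1879)
H - m(1*1 - 2) = -1879 - 1*182 = -1879 - 182 = -2061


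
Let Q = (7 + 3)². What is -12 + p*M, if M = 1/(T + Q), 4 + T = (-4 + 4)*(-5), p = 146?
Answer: -503/48 ≈ -10.479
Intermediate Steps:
Q = 100 (Q = 10² = 100)
T = -4 (T = -4 + (-4 + 4)*(-5) = -4 + 0*(-5) = -4 + 0 = -4)
M = 1/96 (M = 1/(-4 + 100) = 1/96 ≈ 0.010417)
-12 + p*M = -12 + 146*(1/96) = -12 + 73/48 = -503/48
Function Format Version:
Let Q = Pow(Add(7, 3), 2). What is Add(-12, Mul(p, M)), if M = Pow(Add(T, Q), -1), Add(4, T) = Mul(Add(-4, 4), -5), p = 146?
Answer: Rational(-503, 48) ≈ -10.479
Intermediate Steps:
Q = 100 (Q = Pow(10, 2) = 100)
T = -4 (T = Add(-4, Mul(Add(-4, 4), -5)) = Add(-4, Mul(0, -5)) = Add(-4, 0) = -4)
M = Rational(1, 96) (M = Pow(Add(-4, 100), -1) = Pow(96, -1) = Rational(1, 96) ≈ 0.010417)
Add(-12, Mul(p, M)) = Add(-12, Mul(146, Rational(1, 96))) = Add(-12, Rational(73, 48)) = Rational(-503, 48)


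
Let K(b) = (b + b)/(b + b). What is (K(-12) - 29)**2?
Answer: 784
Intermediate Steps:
K(b) = 1 (K(b) = (2*b)/((2*b)) = (2*b)*(1/(2*b)) = 1)
(K(-12) - 29)**2 = (1 - 29)**2 = (-28)**2 = 784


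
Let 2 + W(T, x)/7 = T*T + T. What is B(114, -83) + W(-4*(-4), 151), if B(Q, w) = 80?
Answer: 1970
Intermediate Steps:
W(T, x) = -14 + 7*T + 7*T**2 (W(T, x) = -14 + 7*(T*T + T) = -14 + 7*(T**2 + T) = -14 + 7*(T + T**2) = -14 + (7*T + 7*T**2) = -14 + 7*T + 7*T**2)
B(114, -83) + W(-4*(-4), 151) = 80 + (-14 + 7*(-4*(-4)) + 7*(-4*(-4))**2) = 80 + (-14 + 7*16 + 7*16**2) = 80 + (-14 + 112 + 7*256) = 80 + (-14 + 112 + 1792) = 80 + 1890 = 1970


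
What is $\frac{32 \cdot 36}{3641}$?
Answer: $\frac{1152}{3641} \approx 0.3164$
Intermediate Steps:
$\frac{32 \cdot 36}{3641} = 1152 \cdot \frac{1}{3641} = \frac{1152}{3641}$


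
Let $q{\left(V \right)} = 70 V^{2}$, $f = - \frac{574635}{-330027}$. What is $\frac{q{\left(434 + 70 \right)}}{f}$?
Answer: $\frac{391216646016}{38309} \approx 1.0212 \cdot 10^{7}$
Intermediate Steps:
$f = \frac{191545}{110009}$ ($f = \left(-574635\right) \left(- \frac{1}{330027}\right) = \frac{191545}{110009} \approx 1.7412$)
$\frac{q{\left(434 + 70 \right)}}{f} = \frac{70 \left(434 + 70\right)^{2}}{\frac{191545}{110009}} = 70 \cdot 504^{2} \cdot \frac{110009}{191545} = 70 \cdot 254016 \cdot \frac{110009}{191545} = 17781120 \cdot \frac{110009}{191545} = \frac{391216646016}{38309}$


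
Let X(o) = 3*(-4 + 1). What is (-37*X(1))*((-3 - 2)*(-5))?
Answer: 8325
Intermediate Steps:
X(o) = -9 (X(o) = 3*(-3) = -9)
(-37*X(1))*((-3 - 2)*(-5)) = (-37*(-9))*((-3 - 2)*(-5)) = 333*(-5*(-5)) = 333*25 = 8325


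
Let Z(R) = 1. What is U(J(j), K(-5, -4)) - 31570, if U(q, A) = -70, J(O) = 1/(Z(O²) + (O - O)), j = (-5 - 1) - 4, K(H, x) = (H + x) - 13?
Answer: -31640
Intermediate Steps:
K(H, x) = -13 + H + x
j = -10 (j = -6 - 4 = -10)
J(O) = 1 (J(O) = 1/(1 + (O - O)) = 1/(1 + 0) = 1/1 = 1)
U(J(j), K(-5, -4)) - 31570 = -70 - 31570 = -31640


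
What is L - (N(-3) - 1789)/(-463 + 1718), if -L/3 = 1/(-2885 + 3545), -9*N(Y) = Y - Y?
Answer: 15693/11044 ≈ 1.4210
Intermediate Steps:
N(Y) = 0 (N(Y) = -(Y - Y)/9 = -⅑*0 = 0)
L = -1/220 (L = -3/(-2885 + 3545) = -3/660 = -3*1/660 = -1/220 ≈ -0.0045455)
L - (N(-3) - 1789)/(-463 + 1718) = -1/220 - (0 - 1789)/(-463 + 1718) = -1/220 - (-1789)/1255 = -1/220 - 1*(-1789/1255) = -1/220 + 1789/1255 = 15693/11044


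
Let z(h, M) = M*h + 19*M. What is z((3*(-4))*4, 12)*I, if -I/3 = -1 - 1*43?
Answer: -45936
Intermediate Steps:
I = 132 (I = -3*(-1 - 1*43) = -3*(-1 - 43) = -3*(-44) = 132)
z(h, M) = 19*M + M*h
z((3*(-4))*4, 12)*I = (12*(19 + (3*(-4))*4))*132 = (12*(19 - 12*4))*132 = (12*(19 - 48))*132 = (12*(-29))*132 = -348*132 = -45936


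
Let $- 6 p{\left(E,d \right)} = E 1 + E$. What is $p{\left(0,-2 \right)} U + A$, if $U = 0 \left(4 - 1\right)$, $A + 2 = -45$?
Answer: $-47$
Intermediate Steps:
$p{\left(E,d \right)} = - \frac{E}{3}$ ($p{\left(E,d \right)} = - \frac{E 1 + E}{6} = - \frac{E + E}{6} = - \frac{2 E}{6} = - \frac{E}{3}$)
$A = -47$ ($A = -2 - 45 = -47$)
$U = 0$ ($U = 0 \cdot 3 = 0$)
$p{\left(0,-2 \right)} U + A = \left(- \frac{1}{3}\right) 0 \cdot 0 - 47 = 0 \cdot 0 - 47 = 0 - 47 = -47$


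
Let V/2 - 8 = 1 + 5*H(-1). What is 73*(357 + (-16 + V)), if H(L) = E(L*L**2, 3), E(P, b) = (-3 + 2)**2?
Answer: 26937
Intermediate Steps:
E(P, b) = 1 (E(P, b) = (-1)**2 = 1)
H(L) = 1
V = 28 (V = 16 + 2*(1 + 5*1) = 16 + 2*(1 + 5) = 16 + 2*6 = 16 + 12 = 28)
73*(357 + (-16 + V)) = 73*(357 + (-16 + 28)) = 73*(357 + 12) = 73*369 = 26937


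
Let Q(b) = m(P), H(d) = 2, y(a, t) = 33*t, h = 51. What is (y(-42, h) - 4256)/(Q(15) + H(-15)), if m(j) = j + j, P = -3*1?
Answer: 2573/4 ≈ 643.25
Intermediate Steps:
P = -3
m(j) = 2*j
Q(b) = -6 (Q(b) = 2*(-3) = -6)
(y(-42, h) - 4256)/(Q(15) + H(-15)) = (33*51 - 4256)/(-6 + 2) = (1683 - 4256)/(-4) = -2573*(-1/4) = 2573/4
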